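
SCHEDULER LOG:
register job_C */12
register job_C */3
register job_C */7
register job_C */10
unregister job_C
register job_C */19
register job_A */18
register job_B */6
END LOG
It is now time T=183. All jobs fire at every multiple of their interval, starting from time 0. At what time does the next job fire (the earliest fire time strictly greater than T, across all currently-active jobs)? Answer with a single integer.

Answer: 186

Derivation:
Op 1: register job_C */12 -> active={job_C:*/12}
Op 2: register job_C */3 -> active={job_C:*/3}
Op 3: register job_C */7 -> active={job_C:*/7}
Op 4: register job_C */10 -> active={job_C:*/10}
Op 5: unregister job_C -> active={}
Op 6: register job_C */19 -> active={job_C:*/19}
Op 7: register job_A */18 -> active={job_A:*/18, job_C:*/19}
Op 8: register job_B */6 -> active={job_A:*/18, job_B:*/6, job_C:*/19}
  job_A: interval 18, next fire after T=183 is 198
  job_B: interval 6, next fire after T=183 is 186
  job_C: interval 19, next fire after T=183 is 190
Earliest fire time = 186 (job job_B)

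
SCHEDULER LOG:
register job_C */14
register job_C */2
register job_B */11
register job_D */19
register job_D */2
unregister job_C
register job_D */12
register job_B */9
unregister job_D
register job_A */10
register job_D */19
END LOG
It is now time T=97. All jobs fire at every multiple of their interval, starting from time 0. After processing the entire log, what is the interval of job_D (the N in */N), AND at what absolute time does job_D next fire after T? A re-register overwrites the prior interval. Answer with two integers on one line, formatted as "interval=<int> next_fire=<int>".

Op 1: register job_C */14 -> active={job_C:*/14}
Op 2: register job_C */2 -> active={job_C:*/2}
Op 3: register job_B */11 -> active={job_B:*/11, job_C:*/2}
Op 4: register job_D */19 -> active={job_B:*/11, job_C:*/2, job_D:*/19}
Op 5: register job_D */2 -> active={job_B:*/11, job_C:*/2, job_D:*/2}
Op 6: unregister job_C -> active={job_B:*/11, job_D:*/2}
Op 7: register job_D */12 -> active={job_B:*/11, job_D:*/12}
Op 8: register job_B */9 -> active={job_B:*/9, job_D:*/12}
Op 9: unregister job_D -> active={job_B:*/9}
Op 10: register job_A */10 -> active={job_A:*/10, job_B:*/9}
Op 11: register job_D */19 -> active={job_A:*/10, job_B:*/9, job_D:*/19}
Final interval of job_D = 19
Next fire of job_D after T=97: (97//19+1)*19 = 114

Answer: interval=19 next_fire=114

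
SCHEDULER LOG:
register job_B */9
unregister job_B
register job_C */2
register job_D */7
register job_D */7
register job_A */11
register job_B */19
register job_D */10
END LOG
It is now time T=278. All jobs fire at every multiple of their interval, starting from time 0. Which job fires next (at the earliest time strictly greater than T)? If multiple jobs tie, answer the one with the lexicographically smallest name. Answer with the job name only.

Answer: job_C

Derivation:
Op 1: register job_B */9 -> active={job_B:*/9}
Op 2: unregister job_B -> active={}
Op 3: register job_C */2 -> active={job_C:*/2}
Op 4: register job_D */7 -> active={job_C:*/2, job_D:*/7}
Op 5: register job_D */7 -> active={job_C:*/2, job_D:*/7}
Op 6: register job_A */11 -> active={job_A:*/11, job_C:*/2, job_D:*/7}
Op 7: register job_B */19 -> active={job_A:*/11, job_B:*/19, job_C:*/2, job_D:*/7}
Op 8: register job_D */10 -> active={job_A:*/11, job_B:*/19, job_C:*/2, job_D:*/10}
  job_A: interval 11, next fire after T=278 is 286
  job_B: interval 19, next fire after T=278 is 285
  job_C: interval 2, next fire after T=278 is 280
  job_D: interval 10, next fire after T=278 is 280
Earliest = 280, winner (lex tiebreak) = job_C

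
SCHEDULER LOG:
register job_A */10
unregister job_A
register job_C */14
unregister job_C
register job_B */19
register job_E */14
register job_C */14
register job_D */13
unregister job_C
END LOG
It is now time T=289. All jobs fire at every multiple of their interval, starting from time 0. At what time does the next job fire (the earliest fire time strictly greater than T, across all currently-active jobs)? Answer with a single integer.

Op 1: register job_A */10 -> active={job_A:*/10}
Op 2: unregister job_A -> active={}
Op 3: register job_C */14 -> active={job_C:*/14}
Op 4: unregister job_C -> active={}
Op 5: register job_B */19 -> active={job_B:*/19}
Op 6: register job_E */14 -> active={job_B:*/19, job_E:*/14}
Op 7: register job_C */14 -> active={job_B:*/19, job_C:*/14, job_E:*/14}
Op 8: register job_D */13 -> active={job_B:*/19, job_C:*/14, job_D:*/13, job_E:*/14}
Op 9: unregister job_C -> active={job_B:*/19, job_D:*/13, job_E:*/14}
  job_B: interval 19, next fire after T=289 is 304
  job_D: interval 13, next fire after T=289 is 299
  job_E: interval 14, next fire after T=289 is 294
Earliest fire time = 294 (job job_E)

Answer: 294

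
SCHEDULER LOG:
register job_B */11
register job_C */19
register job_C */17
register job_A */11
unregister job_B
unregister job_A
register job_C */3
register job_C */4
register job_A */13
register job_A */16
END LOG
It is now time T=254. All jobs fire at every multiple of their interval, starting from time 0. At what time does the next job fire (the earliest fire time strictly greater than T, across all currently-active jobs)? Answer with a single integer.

Answer: 256

Derivation:
Op 1: register job_B */11 -> active={job_B:*/11}
Op 2: register job_C */19 -> active={job_B:*/11, job_C:*/19}
Op 3: register job_C */17 -> active={job_B:*/11, job_C:*/17}
Op 4: register job_A */11 -> active={job_A:*/11, job_B:*/11, job_C:*/17}
Op 5: unregister job_B -> active={job_A:*/11, job_C:*/17}
Op 6: unregister job_A -> active={job_C:*/17}
Op 7: register job_C */3 -> active={job_C:*/3}
Op 8: register job_C */4 -> active={job_C:*/4}
Op 9: register job_A */13 -> active={job_A:*/13, job_C:*/4}
Op 10: register job_A */16 -> active={job_A:*/16, job_C:*/4}
  job_A: interval 16, next fire after T=254 is 256
  job_C: interval 4, next fire after T=254 is 256
Earliest fire time = 256 (job job_A)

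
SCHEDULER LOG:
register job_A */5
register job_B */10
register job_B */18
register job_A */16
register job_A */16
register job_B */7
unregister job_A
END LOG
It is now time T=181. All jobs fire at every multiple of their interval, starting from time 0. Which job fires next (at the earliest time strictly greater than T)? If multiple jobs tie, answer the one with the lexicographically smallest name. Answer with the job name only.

Answer: job_B

Derivation:
Op 1: register job_A */5 -> active={job_A:*/5}
Op 2: register job_B */10 -> active={job_A:*/5, job_B:*/10}
Op 3: register job_B */18 -> active={job_A:*/5, job_B:*/18}
Op 4: register job_A */16 -> active={job_A:*/16, job_B:*/18}
Op 5: register job_A */16 -> active={job_A:*/16, job_B:*/18}
Op 6: register job_B */7 -> active={job_A:*/16, job_B:*/7}
Op 7: unregister job_A -> active={job_B:*/7}
  job_B: interval 7, next fire after T=181 is 182
Earliest = 182, winner (lex tiebreak) = job_B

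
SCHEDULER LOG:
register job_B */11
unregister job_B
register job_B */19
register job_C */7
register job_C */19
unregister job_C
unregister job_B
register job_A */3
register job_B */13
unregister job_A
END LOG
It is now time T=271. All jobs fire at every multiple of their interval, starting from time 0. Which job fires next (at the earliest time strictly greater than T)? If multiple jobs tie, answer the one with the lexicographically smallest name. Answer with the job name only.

Answer: job_B

Derivation:
Op 1: register job_B */11 -> active={job_B:*/11}
Op 2: unregister job_B -> active={}
Op 3: register job_B */19 -> active={job_B:*/19}
Op 4: register job_C */7 -> active={job_B:*/19, job_C:*/7}
Op 5: register job_C */19 -> active={job_B:*/19, job_C:*/19}
Op 6: unregister job_C -> active={job_B:*/19}
Op 7: unregister job_B -> active={}
Op 8: register job_A */3 -> active={job_A:*/3}
Op 9: register job_B */13 -> active={job_A:*/3, job_B:*/13}
Op 10: unregister job_A -> active={job_B:*/13}
  job_B: interval 13, next fire after T=271 is 273
Earliest = 273, winner (lex tiebreak) = job_B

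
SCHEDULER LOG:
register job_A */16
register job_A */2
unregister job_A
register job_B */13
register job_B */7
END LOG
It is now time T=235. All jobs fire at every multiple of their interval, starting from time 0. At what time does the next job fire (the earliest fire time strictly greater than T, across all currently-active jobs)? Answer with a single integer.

Op 1: register job_A */16 -> active={job_A:*/16}
Op 2: register job_A */2 -> active={job_A:*/2}
Op 3: unregister job_A -> active={}
Op 4: register job_B */13 -> active={job_B:*/13}
Op 5: register job_B */7 -> active={job_B:*/7}
  job_B: interval 7, next fire after T=235 is 238
Earliest fire time = 238 (job job_B)

Answer: 238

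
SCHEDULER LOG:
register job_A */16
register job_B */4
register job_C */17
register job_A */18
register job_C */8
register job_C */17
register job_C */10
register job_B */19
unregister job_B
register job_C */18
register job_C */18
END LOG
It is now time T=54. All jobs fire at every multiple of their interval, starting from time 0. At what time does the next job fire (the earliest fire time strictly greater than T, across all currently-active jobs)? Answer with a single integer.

Op 1: register job_A */16 -> active={job_A:*/16}
Op 2: register job_B */4 -> active={job_A:*/16, job_B:*/4}
Op 3: register job_C */17 -> active={job_A:*/16, job_B:*/4, job_C:*/17}
Op 4: register job_A */18 -> active={job_A:*/18, job_B:*/4, job_C:*/17}
Op 5: register job_C */8 -> active={job_A:*/18, job_B:*/4, job_C:*/8}
Op 6: register job_C */17 -> active={job_A:*/18, job_B:*/4, job_C:*/17}
Op 7: register job_C */10 -> active={job_A:*/18, job_B:*/4, job_C:*/10}
Op 8: register job_B */19 -> active={job_A:*/18, job_B:*/19, job_C:*/10}
Op 9: unregister job_B -> active={job_A:*/18, job_C:*/10}
Op 10: register job_C */18 -> active={job_A:*/18, job_C:*/18}
Op 11: register job_C */18 -> active={job_A:*/18, job_C:*/18}
  job_A: interval 18, next fire after T=54 is 72
  job_C: interval 18, next fire after T=54 is 72
Earliest fire time = 72 (job job_A)

Answer: 72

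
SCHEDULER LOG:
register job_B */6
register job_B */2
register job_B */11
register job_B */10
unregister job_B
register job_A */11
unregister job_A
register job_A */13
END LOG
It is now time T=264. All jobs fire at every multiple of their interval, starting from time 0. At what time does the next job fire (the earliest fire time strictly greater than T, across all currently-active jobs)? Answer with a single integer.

Answer: 273

Derivation:
Op 1: register job_B */6 -> active={job_B:*/6}
Op 2: register job_B */2 -> active={job_B:*/2}
Op 3: register job_B */11 -> active={job_B:*/11}
Op 4: register job_B */10 -> active={job_B:*/10}
Op 5: unregister job_B -> active={}
Op 6: register job_A */11 -> active={job_A:*/11}
Op 7: unregister job_A -> active={}
Op 8: register job_A */13 -> active={job_A:*/13}
  job_A: interval 13, next fire after T=264 is 273
Earliest fire time = 273 (job job_A)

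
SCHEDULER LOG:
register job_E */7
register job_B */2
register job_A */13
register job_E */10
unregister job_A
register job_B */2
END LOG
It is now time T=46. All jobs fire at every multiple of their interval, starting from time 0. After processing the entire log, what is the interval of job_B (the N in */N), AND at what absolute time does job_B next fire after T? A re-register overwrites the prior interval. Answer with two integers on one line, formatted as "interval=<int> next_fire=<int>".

Answer: interval=2 next_fire=48

Derivation:
Op 1: register job_E */7 -> active={job_E:*/7}
Op 2: register job_B */2 -> active={job_B:*/2, job_E:*/7}
Op 3: register job_A */13 -> active={job_A:*/13, job_B:*/2, job_E:*/7}
Op 4: register job_E */10 -> active={job_A:*/13, job_B:*/2, job_E:*/10}
Op 5: unregister job_A -> active={job_B:*/2, job_E:*/10}
Op 6: register job_B */2 -> active={job_B:*/2, job_E:*/10}
Final interval of job_B = 2
Next fire of job_B after T=46: (46//2+1)*2 = 48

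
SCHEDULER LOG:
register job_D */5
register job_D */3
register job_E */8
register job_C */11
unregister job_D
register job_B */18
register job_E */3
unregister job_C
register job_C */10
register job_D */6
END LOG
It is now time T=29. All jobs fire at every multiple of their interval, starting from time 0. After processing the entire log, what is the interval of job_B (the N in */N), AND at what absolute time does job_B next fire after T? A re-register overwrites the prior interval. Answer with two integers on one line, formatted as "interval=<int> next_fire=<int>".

Op 1: register job_D */5 -> active={job_D:*/5}
Op 2: register job_D */3 -> active={job_D:*/3}
Op 3: register job_E */8 -> active={job_D:*/3, job_E:*/8}
Op 4: register job_C */11 -> active={job_C:*/11, job_D:*/3, job_E:*/8}
Op 5: unregister job_D -> active={job_C:*/11, job_E:*/8}
Op 6: register job_B */18 -> active={job_B:*/18, job_C:*/11, job_E:*/8}
Op 7: register job_E */3 -> active={job_B:*/18, job_C:*/11, job_E:*/3}
Op 8: unregister job_C -> active={job_B:*/18, job_E:*/3}
Op 9: register job_C */10 -> active={job_B:*/18, job_C:*/10, job_E:*/3}
Op 10: register job_D */6 -> active={job_B:*/18, job_C:*/10, job_D:*/6, job_E:*/3}
Final interval of job_B = 18
Next fire of job_B after T=29: (29//18+1)*18 = 36

Answer: interval=18 next_fire=36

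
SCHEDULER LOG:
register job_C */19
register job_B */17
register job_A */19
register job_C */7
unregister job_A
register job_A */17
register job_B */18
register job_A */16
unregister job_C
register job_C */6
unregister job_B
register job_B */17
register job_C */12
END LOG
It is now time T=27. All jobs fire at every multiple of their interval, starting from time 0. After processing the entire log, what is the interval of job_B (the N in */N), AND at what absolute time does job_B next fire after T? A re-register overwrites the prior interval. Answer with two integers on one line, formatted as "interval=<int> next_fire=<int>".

Answer: interval=17 next_fire=34

Derivation:
Op 1: register job_C */19 -> active={job_C:*/19}
Op 2: register job_B */17 -> active={job_B:*/17, job_C:*/19}
Op 3: register job_A */19 -> active={job_A:*/19, job_B:*/17, job_C:*/19}
Op 4: register job_C */7 -> active={job_A:*/19, job_B:*/17, job_C:*/7}
Op 5: unregister job_A -> active={job_B:*/17, job_C:*/7}
Op 6: register job_A */17 -> active={job_A:*/17, job_B:*/17, job_C:*/7}
Op 7: register job_B */18 -> active={job_A:*/17, job_B:*/18, job_C:*/7}
Op 8: register job_A */16 -> active={job_A:*/16, job_B:*/18, job_C:*/7}
Op 9: unregister job_C -> active={job_A:*/16, job_B:*/18}
Op 10: register job_C */6 -> active={job_A:*/16, job_B:*/18, job_C:*/6}
Op 11: unregister job_B -> active={job_A:*/16, job_C:*/6}
Op 12: register job_B */17 -> active={job_A:*/16, job_B:*/17, job_C:*/6}
Op 13: register job_C */12 -> active={job_A:*/16, job_B:*/17, job_C:*/12}
Final interval of job_B = 17
Next fire of job_B after T=27: (27//17+1)*17 = 34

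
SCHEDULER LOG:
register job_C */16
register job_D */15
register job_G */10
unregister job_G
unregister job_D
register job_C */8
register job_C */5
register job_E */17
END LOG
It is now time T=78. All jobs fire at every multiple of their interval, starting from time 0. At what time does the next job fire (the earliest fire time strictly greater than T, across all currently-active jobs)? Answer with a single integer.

Answer: 80

Derivation:
Op 1: register job_C */16 -> active={job_C:*/16}
Op 2: register job_D */15 -> active={job_C:*/16, job_D:*/15}
Op 3: register job_G */10 -> active={job_C:*/16, job_D:*/15, job_G:*/10}
Op 4: unregister job_G -> active={job_C:*/16, job_D:*/15}
Op 5: unregister job_D -> active={job_C:*/16}
Op 6: register job_C */8 -> active={job_C:*/8}
Op 7: register job_C */5 -> active={job_C:*/5}
Op 8: register job_E */17 -> active={job_C:*/5, job_E:*/17}
  job_C: interval 5, next fire after T=78 is 80
  job_E: interval 17, next fire after T=78 is 85
Earliest fire time = 80 (job job_C)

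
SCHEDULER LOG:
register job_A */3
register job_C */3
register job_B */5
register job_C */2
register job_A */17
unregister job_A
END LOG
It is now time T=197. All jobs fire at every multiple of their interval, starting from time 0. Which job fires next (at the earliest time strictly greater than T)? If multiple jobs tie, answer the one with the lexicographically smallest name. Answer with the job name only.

Answer: job_C

Derivation:
Op 1: register job_A */3 -> active={job_A:*/3}
Op 2: register job_C */3 -> active={job_A:*/3, job_C:*/3}
Op 3: register job_B */5 -> active={job_A:*/3, job_B:*/5, job_C:*/3}
Op 4: register job_C */2 -> active={job_A:*/3, job_B:*/5, job_C:*/2}
Op 5: register job_A */17 -> active={job_A:*/17, job_B:*/5, job_C:*/2}
Op 6: unregister job_A -> active={job_B:*/5, job_C:*/2}
  job_B: interval 5, next fire after T=197 is 200
  job_C: interval 2, next fire after T=197 is 198
Earliest = 198, winner (lex tiebreak) = job_C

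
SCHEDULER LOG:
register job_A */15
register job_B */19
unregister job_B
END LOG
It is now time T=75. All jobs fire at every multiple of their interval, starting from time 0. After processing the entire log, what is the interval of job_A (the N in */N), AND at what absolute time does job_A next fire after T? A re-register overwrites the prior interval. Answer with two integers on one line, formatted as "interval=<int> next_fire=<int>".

Answer: interval=15 next_fire=90

Derivation:
Op 1: register job_A */15 -> active={job_A:*/15}
Op 2: register job_B */19 -> active={job_A:*/15, job_B:*/19}
Op 3: unregister job_B -> active={job_A:*/15}
Final interval of job_A = 15
Next fire of job_A after T=75: (75//15+1)*15 = 90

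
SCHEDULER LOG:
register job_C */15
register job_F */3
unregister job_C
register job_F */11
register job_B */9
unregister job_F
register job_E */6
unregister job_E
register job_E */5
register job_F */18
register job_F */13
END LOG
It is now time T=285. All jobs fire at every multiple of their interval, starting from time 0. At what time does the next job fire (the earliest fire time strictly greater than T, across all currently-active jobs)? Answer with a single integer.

Answer: 286

Derivation:
Op 1: register job_C */15 -> active={job_C:*/15}
Op 2: register job_F */3 -> active={job_C:*/15, job_F:*/3}
Op 3: unregister job_C -> active={job_F:*/3}
Op 4: register job_F */11 -> active={job_F:*/11}
Op 5: register job_B */9 -> active={job_B:*/9, job_F:*/11}
Op 6: unregister job_F -> active={job_B:*/9}
Op 7: register job_E */6 -> active={job_B:*/9, job_E:*/6}
Op 8: unregister job_E -> active={job_B:*/9}
Op 9: register job_E */5 -> active={job_B:*/9, job_E:*/5}
Op 10: register job_F */18 -> active={job_B:*/9, job_E:*/5, job_F:*/18}
Op 11: register job_F */13 -> active={job_B:*/9, job_E:*/5, job_F:*/13}
  job_B: interval 9, next fire after T=285 is 288
  job_E: interval 5, next fire after T=285 is 290
  job_F: interval 13, next fire after T=285 is 286
Earliest fire time = 286 (job job_F)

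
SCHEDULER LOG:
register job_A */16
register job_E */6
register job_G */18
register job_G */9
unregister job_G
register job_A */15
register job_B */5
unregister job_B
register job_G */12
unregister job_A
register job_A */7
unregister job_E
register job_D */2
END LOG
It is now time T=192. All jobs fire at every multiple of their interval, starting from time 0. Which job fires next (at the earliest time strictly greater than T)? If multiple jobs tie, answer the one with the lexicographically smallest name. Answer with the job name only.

Answer: job_D

Derivation:
Op 1: register job_A */16 -> active={job_A:*/16}
Op 2: register job_E */6 -> active={job_A:*/16, job_E:*/6}
Op 3: register job_G */18 -> active={job_A:*/16, job_E:*/6, job_G:*/18}
Op 4: register job_G */9 -> active={job_A:*/16, job_E:*/6, job_G:*/9}
Op 5: unregister job_G -> active={job_A:*/16, job_E:*/6}
Op 6: register job_A */15 -> active={job_A:*/15, job_E:*/6}
Op 7: register job_B */5 -> active={job_A:*/15, job_B:*/5, job_E:*/6}
Op 8: unregister job_B -> active={job_A:*/15, job_E:*/6}
Op 9: register job_G */12 -> active={job_A:*/15, job_E:*/6, job_G:*/12}
Op 10: unregister job_A -> active={job_E:*/6, job_G:*/12}
Op 11: register job_A */7 -> active={job_A:*/7, job_E:*/6, job_G:*/12}
Op 12: unregister job_E -> active={job_A:*/7, job_G:*/12}
Op 13: register job_D */2 -> active={job_A:*/7, job_D:*/2, job_G:*/12}
  job_A: interval 7, next fire after T=192 is 196
  job_D: interval 2, next fire after T=192 is 194
  job_G: interval 12, next fire after T=192 is 204
Earliest = 194, winner (lex tiebreak) = job_D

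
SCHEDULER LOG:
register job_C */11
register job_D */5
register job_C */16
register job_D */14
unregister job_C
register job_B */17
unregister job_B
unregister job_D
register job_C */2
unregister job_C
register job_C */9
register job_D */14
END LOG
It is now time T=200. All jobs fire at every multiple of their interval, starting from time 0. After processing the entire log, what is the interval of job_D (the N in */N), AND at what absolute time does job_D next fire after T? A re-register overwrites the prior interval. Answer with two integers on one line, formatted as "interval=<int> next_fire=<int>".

Answer: interval=14 next_fire=210

Derivation:
Op 1: register job_C */11 -> active={job_C:*/11}
Op 2: register job_D */5 -> active={job_C:*/11, job_D:*/5}
Op 3: register job_C */16 -> active={job_C:*/16, job_D:*/5}
Op 4: register job_D */14 -> active={job_C:*/16, job_D:*/14}
Op 5: unregister job_C -> active={job_D:*/14}
Op 6: register job_B */17 -> active={job_B:*/17, job_D:*/14}
Op 7: unregister job_B -> active={job_D:*/14}
Op 8: unregister job_D -> active={}
Op 9: register job_C */2 -> active={job_C:*/2}
Op 10: unregister job_C -> active={}
Op 11: register job_C */9 -> active={job_C:*/9}
Op 12: register job_D */14 -> active={job_C:*/9, job_D:*/14}
Final interval of job_D = 14
Next fire of job_D after T=200: (200//14+1)*14 = 210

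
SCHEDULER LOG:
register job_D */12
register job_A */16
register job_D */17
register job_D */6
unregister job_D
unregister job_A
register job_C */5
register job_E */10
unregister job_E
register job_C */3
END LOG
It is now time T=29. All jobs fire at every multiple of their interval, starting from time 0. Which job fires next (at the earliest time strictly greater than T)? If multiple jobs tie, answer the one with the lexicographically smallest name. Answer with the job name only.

Op 1: register job_D */12 -> active={job_D:*/12}
Op 2: register job_A */16 -> active={job_A:*/16, job_D:*/12}
Op 3: register job_D */17 -> active={job_A:*/16, job_D:*/17}
Op 4: register job_D */6 -> active={job_A:*/16, job_D:*/6}
Op 5: unregister job_D -> active={job_A:*/16}
Op 6: unregister job_A -> active={}
Op 7: register job_C */5 -> active={job_C:*/5}
Op 8: register job_E */10 -> active={job_C:*/5, job_E:*/10}
Op 9: unregister job_E -> active={job_C:*/5}
Op 10: register job_C */3 -> active={job_C:*/3}
  job_C: interval 3, next fire after T=29 is 30
Earliest = 30, winner (lex tiebreak) = job_C

Answer: job_C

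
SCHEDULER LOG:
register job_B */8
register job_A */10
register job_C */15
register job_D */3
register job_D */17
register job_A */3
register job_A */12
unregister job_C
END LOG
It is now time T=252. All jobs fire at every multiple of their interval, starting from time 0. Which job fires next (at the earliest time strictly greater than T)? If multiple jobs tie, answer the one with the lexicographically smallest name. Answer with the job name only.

Op 1: register job_B */8 -> active={job_B:*/8}
Op 2: register job_A */10 -> active={job_A:*/10, job_B:*/8}
Op 3: register job_C */15 -> active={job_A:*/10, job_B:*/8, job_C:*/15}
Op 4: register job_D */3 -> active={job_A:*/10, job_B:*/8, job_C:*/15, job_D:*/3}
Op 5: register job_D */17 -> active={job_A:*/10, job_B:*/8, job_C:*/15, job_D:*/17}
Op 6: register job_A */3 -> active={job_A:*/3, job_B:*/8, job_C:*/15, job_D:*/17}
Op 7: register job_A */12 -> active={job_A:*/12, job_B:*/8, job_C:*/15, job_D:*/17}
Op 8: unregister job_C -> active={job_A:*/12, job_B:*/8, job_D:*/17}
  job_A: interval 12, next fire after T=252 is 264
  job_B: interval 8, next fire after T=252 is 256
  job_D: interval 17, next fire after T=252 is 255
Earliest = 255, winner (lex tiebreak) = job_D

Answer: job_D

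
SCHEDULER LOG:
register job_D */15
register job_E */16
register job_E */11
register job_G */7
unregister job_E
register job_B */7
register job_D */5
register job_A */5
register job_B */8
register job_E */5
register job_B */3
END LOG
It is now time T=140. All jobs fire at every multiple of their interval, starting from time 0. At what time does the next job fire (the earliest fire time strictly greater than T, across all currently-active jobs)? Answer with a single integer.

Op 1: register job_D */15 -> active={job_D:*/15}
Op 2: register job_E */16 -> active={job_D:*/15, job_E:*/16}
Op 3: register job_E */11 -> active={job_D:*/15, job_E:*/11}
Op 4: register job_G */7 -> active={job_D:*/15, job_E:*/11, job_G:*/7}
Op 5: unregister job_E -> active={job_D:*/15, job_G:*/7}
Op 6: register job_B */7 -> active={job_B:*/7, job_D:*/15, job_G:*/7}
Op 7: register job_D */5 -> active={job_B:*/7, job_D:*/5, job_G:*/7}
Op 8: register job_A */5 -> active={job_A:*/5, job_B:*/7, job_D:*/5, job_G:*/7}
Op 9: register job_B */8 -> active={job_A:*/5, job_B:*/8, job_D:*/5, job_G:*/7}
Op 10: register job_E */5 -> active={job_A:*/5, job_B:*/8, job_D:*/5, job_E:*/5, job_G:*/7}
Op 11: register job_B */3 -> active={job_A:*/5, job_B:*/3, job_D:*/5, job_E:*/5, job_G:*/7}
  job_A: interval 5, next fire after T=140 is 145
  job_B: interval 3, next fire after T=140 is 141
  job_D: interval 5, next fire after T=140 is 145
  job_E: interval 5, next fire after T=140 is 145
  job_G: interval 7, next fire after T=140 is 147
Earliest fire time = 141 (job job_B)

Answer: 141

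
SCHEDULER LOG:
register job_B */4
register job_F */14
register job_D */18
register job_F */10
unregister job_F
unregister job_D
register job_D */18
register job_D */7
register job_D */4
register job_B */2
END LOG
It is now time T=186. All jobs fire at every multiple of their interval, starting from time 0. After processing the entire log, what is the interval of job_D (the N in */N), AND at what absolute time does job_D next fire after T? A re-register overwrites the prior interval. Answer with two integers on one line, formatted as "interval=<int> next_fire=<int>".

Answer: interval=4 next_fire=188

Derivation:
Op 1: register job_B */4 -> active={job_B:*/4}
Op 2: register job_F */14 -> active={job_B:*/4, job_F:*/14}
Op 3: register job_D */18 -> active={job_B:*/4, job_D:*/18, job_F:*/14}
Op 4: register job_F */10 -> active={job_B:*/4, job_D:*/18, job_F:*/10}
Op 5: unregister job_F -> active={job_B:*/4, job_D:*/18}
Op 6: unregister job_D -> active={job_B:*/4}
Op 7: register job_D */18 -> active={job_B:*/4, job_D:*/18}
Op 8: register job_D */7 -> active={job_B:*/4, job_D:*/7}
Op 9: register job_D */4 -> active={job_B:*/4, job_D:*/4}
Op 10: register job_B */2 -> active={job_B:*/2, job_D:*/4}
Final interval of job_D = 4
Next fire of job_D after T=186: (186//4+1)*4 = 188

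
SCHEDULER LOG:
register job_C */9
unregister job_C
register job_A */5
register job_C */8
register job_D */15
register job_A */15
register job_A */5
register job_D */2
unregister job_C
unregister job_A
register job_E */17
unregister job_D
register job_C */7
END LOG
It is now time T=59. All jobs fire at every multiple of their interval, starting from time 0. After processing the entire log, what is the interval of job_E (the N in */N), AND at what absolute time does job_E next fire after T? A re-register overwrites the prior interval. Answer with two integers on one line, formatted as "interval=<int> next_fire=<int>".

Answer: interval=17 next_fire=68

Derivation:
Op 1: register job_C */9 -> active={job_C:*/9}
Op 2: unregister job_C -> active={}
Op 3: register job_A */5 -> active={job_A:*/5}
Op 4: register job_C */8 -> active={job_A:*/5, job_C:*/8}
Op 5: register job_D */15 -> active={job_A:*/5, job_C:*/8, job_D:*/15}
Op 6: register job_A */15 -> active={job_A:*/15, job_C:*/8, job_D:*/15}
Op 7: register job_A */5 -> active={job_A:*/5, job_C:*/8, job_D:*/15}
Op 8: register job_D */2 -> active={job_A:*/5, job_C:*/8, job_D:*/2}
Op 9: unregister job_C -> active={job_A:*/5, job_D:*/2}
Op 10: unregister job_A -> active={job_D:*/2}
Op 11: register job_E */17 -> active={job_D:*/2, job_E:*/17}
Op 12: unregister job_D -> active={job_E:*/17}
Op 13: register job_C */7 -> active={job_C:*/7, job_E:*/17}
Final interval of job_E = 17
Next fire of job_E after T=59: (59//17+1)*17 = 68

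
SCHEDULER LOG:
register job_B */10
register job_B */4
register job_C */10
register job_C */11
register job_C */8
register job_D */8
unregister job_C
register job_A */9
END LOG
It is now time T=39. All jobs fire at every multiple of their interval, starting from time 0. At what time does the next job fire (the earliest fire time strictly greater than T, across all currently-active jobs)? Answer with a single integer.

Answer: 40

Derivation:
Op 1: register job_B */10 -> active={job_B:*/10}
Op 2: register job_B */4 -> active={job_B:*/4}
Op 3: register job_C */10 -> active={job_B:*/4, job_C:*/10}
Op 4: register job_C */11 -> active={job_B:*/4, job_C:*/11}
Op 5: register job_C */8 -> active={job_B:*/4, job_C:*/8}
Op 6: register job_D */8 -> active={job_B:*/4, job_C:*/8, job_D:*/8}
Op 7: unregister job_C -> active={job_B:*/4, job_D:*/8}
Op 8: register job_A */9 -> active={job_A:*/9, job_B:*/4, job_D:*/8}
  job_A: interval 9, next fire after T=39 is 45
  job_B: interval 4, next fire after T=39 is 40
  job_D: interval 8, next fire after T=39 is 40
Earliest fire time = 40 (job job_B)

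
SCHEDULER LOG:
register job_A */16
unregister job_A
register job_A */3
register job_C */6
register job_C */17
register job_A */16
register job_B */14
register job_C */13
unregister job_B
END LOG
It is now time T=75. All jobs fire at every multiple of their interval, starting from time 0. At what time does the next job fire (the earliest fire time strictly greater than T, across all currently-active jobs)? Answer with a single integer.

Answer: 78

Derivation:
Op 1: register job_A */16 -> active={job_A:*/16}
Op 2: unregister job_A -> active={}
Op 3: register job_A */3 -> active={job_A:*/3}
Op 4: register job_C */6 -> active={job_A:*/3, job_C:*/6}
Op 5: register job_C */17 -> active={job_A:*/3, job_C:*/17}
Op 6: register job_A */16 -> active={job_A:*/16, job_C:*/17}
Op 7: register job_B */14 -> active={job_A:*/16, job_B:*/14, job_C:*/17}
Op 8: register job_C */13 -> active={job_A:*/16, job_B:*/14, job_C:*/13}
Op 9: unregister job_B -> active={job_A:*/16, job_C:*/13}
  job_A: interval 16, next fire after T=75 is 80
  job_C: interval 13, next fire after T=75 is 78
Earliest fire time = 78 (job job_C)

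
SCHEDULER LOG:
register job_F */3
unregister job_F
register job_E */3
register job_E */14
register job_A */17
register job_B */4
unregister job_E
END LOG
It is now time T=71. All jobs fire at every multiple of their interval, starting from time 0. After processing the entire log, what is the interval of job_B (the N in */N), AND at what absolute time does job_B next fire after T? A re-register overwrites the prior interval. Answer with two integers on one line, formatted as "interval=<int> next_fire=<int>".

Answer: interval=4 next_fire=72

Derivation:
Op 1: register job_F */3 -> active={job_F:*/3}
Op 2: unregister job_F -> active={}
Op 3: register job_E */3 -> active={job_E:*/3}
Op 4: register job_E */14 -> active={job_E:*/14}
Op 5: register job_A */17 -> active={job_A:*/17, job_E:*/14}
Op 6: register job_B */4 -> active={job_A:*/17, job_B:*/4, job_E:*/14}
Op 7: unregister job_E -> active={job_A:*/17, job_B:*/4}
Final interval of job_B = 4
Next fire of job_B after T=71: (71//4+1)*4 = 72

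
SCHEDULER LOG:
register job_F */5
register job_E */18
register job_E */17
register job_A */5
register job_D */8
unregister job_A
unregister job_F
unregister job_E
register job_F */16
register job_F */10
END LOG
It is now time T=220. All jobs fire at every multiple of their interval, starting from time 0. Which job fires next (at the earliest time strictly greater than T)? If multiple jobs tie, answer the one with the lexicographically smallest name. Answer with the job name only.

Op 1: register job_F */5 -> active={job_F:*/5}
Op 2: register job_E */18 -> active={job_E:*/18, job_F:*/5}
Op 3: register job_E */17 -> active={job_E:*/17, job_F:*/5}
Op 4: register job_A */5 -> active={job_A:*/5, job_E:*/17, job_F:*/5}
Op 5: register job_D */8 -> active={job_A:*/5, job_D:*/8, job_E:*/17, job_F:*/5}
Op 6: unregister job_A -> active={job_D:*/8, job_E:*/17, job_F:*/5}
Op 7: unregister job_F -> active={job_D:*/8, job_E:*/17}
Op 8: unregister job_E -> active={job_D:*/8}
Op 9: register job_F */16 -> active={job_D:*/8, job_F:*/16}
Op 10: register job_F */10 -> active={job_D:*/8, job_F:*/10}
  job_D: interval 8, next fire after T=220 is 224
  job_F: interval 10, next fire after T=220 is 230
Earliest = 224, winner (lex tiebreak) = job_D

Answer: job_D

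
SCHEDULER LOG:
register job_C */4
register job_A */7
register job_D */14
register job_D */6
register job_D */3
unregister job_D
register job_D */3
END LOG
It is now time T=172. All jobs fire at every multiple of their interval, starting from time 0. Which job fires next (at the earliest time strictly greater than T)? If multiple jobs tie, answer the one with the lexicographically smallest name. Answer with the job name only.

Answer: job_D

Derivation:
Op 1: register job_C */4 -> active={job_C:*/4}
Op 2: register job_A */7 -> active={job_A:*/7, job_C:*/4}
Op 3: register job_D */14 -> active={job_A:*/7, job_C:*/4, job_D:*/14}
Op 4: register job_D */6 -> active={job_A:*/7, job_C:*/4, job_D:*/6}
Op 5: register job_D */3 -> active={job_A:*/7, job_C:*/4, job_D:*/3}
Op 6: unregister job_D -> active={job_A:*/7, job_C:*/4}
Op 7: register job_D */3 -> active={job_A:*/7, job_C:*/4, job_D:*/3}
  job_A: interval 7, next fire after T=172 is 175
  job_C: interval 4, next fire after T=172 is 176
  job_D: interval 3, next fire after T=172 is 174
Earliest = 174, winner (lex tiebreak) = job_D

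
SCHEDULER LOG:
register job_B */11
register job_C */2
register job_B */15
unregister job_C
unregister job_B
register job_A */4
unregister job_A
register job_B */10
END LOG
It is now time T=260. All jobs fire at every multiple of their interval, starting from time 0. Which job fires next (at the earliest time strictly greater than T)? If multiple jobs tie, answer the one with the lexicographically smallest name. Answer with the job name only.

Answer: job_B

Derivation:
Op 1: register job_B */11 -> active={job_B:*/11}
Op 2: register job_C */2 -> active={job_B:*/11, job_C:*/2}
Op 3: register job_B */15 -> active={job_B:*/15, job_C:*/2}
Op 4: unregister job_C -> active={job_B:*/15}
Op 5: unregister job_B -> active={}
Op 6: register job_A */4 -> active={job_A:*/4}
Op 7: unregister job_A -> active={}
Op 8: register job_B */10 -> active={job_B:*/10}
  job_B: interval 10, next fire after T=260 is 270
Earliest = 270, winner (lex tiebreak) = job_B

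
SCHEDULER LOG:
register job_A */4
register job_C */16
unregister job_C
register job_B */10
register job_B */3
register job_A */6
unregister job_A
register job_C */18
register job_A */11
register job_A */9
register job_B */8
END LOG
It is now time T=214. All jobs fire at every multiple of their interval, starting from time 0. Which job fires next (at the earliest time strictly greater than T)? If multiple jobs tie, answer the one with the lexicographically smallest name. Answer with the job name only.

Op 1: register job_A */4 -> active={job_A:*/4}
Op 2: register job_C */16 -> active={job_A:*/4, job_C:*/16}
Op 3: unregister job_C -> active={job_A:*/4}
Op 4: register job_B */10 -> active={job_A:*/4, job_B:*/10}
Op 5: register job_B */3 -> active={job_A:*/4, job_B:*/3}
Op 6: register job_A */6 -> active={job_A:*/6, job_B:*/3}
Op 7: unregister job_A -> active={job_B:*/3}
Op 8: register job_C */18 -> active={job_B:*/3, job_C:*/18}
Op 9: register job_A */11 -> active={job_A:*/11, job_B:*/3, job_C:*/18}
Op 10: register job_A */9 -> active={job_A:*/9, job_B:*/3, job_C:*/18}
Op 11: register job_B */8 -> active={job_A:*/9, job_B:*/8, job_C:*/18}
  job_A: interval 9, next fire after T=214 is 216
  job_B: interval 8, next fire after T=214 is 216
  job_C: interval 18, next fire after T=214 is 216
Earliest = 216, winner (lex tiebreak) = job_A

Answer: job_A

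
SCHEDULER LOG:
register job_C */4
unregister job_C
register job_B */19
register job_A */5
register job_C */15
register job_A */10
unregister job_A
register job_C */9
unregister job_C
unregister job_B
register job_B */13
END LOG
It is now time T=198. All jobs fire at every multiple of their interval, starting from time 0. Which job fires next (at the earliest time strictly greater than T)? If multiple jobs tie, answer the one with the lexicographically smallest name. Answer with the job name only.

Answer: job_B

Derivation:
Op 1: register job_C */4 -> active={job_C:*/4}
Op 2: unregister job_C -> active={}
Op 3: register job_B */19 -> active={job_B:*/19}
Op 4: register job_A */5 -> active={job_A:*/5, job_B:*/19}
Op 5: register job_C */15 -> active={job_A:*/5, job_B:*/19, job_C:*/15}
Op 6: register job_A */10 -> active={job_A:*/10, job_B:*/19, job_C:*/15}
Op 7: unregister job_A -> active={job_B:*/19, job_C:*/15}
Op 8: register job_C */9 -> active={job_B:*/19, job_C:*/9}
Op 9: unregister job_C -> active={job_B:*/19}
Op 10: unregister job_B -> active={}
Op 11: register job_B */13 -> active={job_B:*/13}
  job_B: interval 13, next fire after T=198 is 208
Earliest = 208, winner (lex tiebreak) = job_B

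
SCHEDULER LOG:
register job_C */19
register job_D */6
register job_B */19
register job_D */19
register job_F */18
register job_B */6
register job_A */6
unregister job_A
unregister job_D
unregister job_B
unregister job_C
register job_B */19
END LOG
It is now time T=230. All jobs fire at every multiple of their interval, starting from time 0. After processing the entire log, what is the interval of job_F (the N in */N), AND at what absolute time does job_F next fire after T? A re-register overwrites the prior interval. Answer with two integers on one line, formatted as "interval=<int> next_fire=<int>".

Op 1: register job_C */19 -> active={job_C:*/19}
Op 2: register job_D */6 -> active={job_C:*/19, job_D:*/6}
Op 3: register job_B */19 -> active={job_B:*/19, job_C:*/19, job_D:*/6}
Op 4: register job_D */19 -> active={job_B:*/19, job_C:*/19, job_D:*/19}
Op 5: register job_F */18 -> active={job_B:*/19, job_C:*/19, job_D:*/19, job_F:*/18}
Op 6: register job_B */6 -> active={job_B:*/6, job_C:*/19, job_D:*/19, job_F:*/18}
Op 7: register job_A */6 -> active={job_A:*/6, job_B:*/6, job_C:*/19, job_D:*/19, job_F:*/18}
Op 8: unregister job_A -> active={job_B:*/6, job_C:*/19, job_D:*/19, job_F:*/18}
Op 9: unregister job_D -> active={job_B:*/6, job_C:*/19, job_F:*/18}
Op 10: unregister job_B -> active={job_C:*/19, job_F:*/18}
Op 11: unregister job_C -> active={job_F:*/18}
Op 12: register job_B */19 -> active={job_B:*/19, job_F:*/18}
Final interval of job_F = 18
Next fire of job_F after T=230: (230//18+1)*18 = 234

Answer: interval=18 next_fire=234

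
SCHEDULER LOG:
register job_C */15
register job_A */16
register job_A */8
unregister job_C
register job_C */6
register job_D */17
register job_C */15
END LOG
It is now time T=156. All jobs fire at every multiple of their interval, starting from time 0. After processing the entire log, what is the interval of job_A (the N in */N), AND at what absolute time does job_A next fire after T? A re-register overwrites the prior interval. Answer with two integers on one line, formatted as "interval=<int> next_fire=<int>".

Answer: interval=8 next_fire=160

Derivation:
Op 1: register job_C */15 -> active={job_C:*/15}
Op 2: register job_A */16 -> active={job_A:*/16, job_C:*/15}
Op 3: register job_A */8 -> active={job_A:*/8, job_C:*/15}
Op 4: unregister job_C -> active={job_A:*/8}
Op 5: register job_C */6 -> active={job_A:*/8, job_C:*/6}
Op 6: register job_D */17 -> active={job_A:*/8, job_C:*/6, job_D:*/17}
Op 7: register job_C */15 -> active={job_A:*/8, job_C:*/15, job_D:*/17}
Final interval of job_A = 8
Next fire of job_A after T=156: (156//8+1)*8 = 160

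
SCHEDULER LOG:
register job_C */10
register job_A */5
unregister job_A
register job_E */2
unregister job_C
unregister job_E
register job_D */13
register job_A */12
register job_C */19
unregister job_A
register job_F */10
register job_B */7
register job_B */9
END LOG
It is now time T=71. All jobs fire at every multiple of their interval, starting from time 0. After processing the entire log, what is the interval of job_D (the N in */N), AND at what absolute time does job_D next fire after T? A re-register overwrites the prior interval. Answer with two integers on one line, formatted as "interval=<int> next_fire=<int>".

Op 1: register job_C */10 -> active={job_C:*/10}
Op 2: register job_A */5 -> active={job_A:*/5, job_C:*/10}
Op 3: unregister job_A -> active={job_C:*/10}
Op 4: register job_E */2 -> active={job_C:*/10, job_E:*/2}
Op 5: unregister job_C -> active={job_E:*/2}
Op 6: unregister job_E -> active={}
Op 7: register job_D */13 -> active={job_D:*/13}
Op 8: register job_A */12 -> active={job_A:*/12, job_D:*/13}
Op 9: register job_C */19 -> active={job_A:*/12, job_C:*/19, job_D:*/13}
Op 10: unregister job_A -> active={job_C:*/19, job_D:*/13}
Op 11: register job_F */10 -> active={job_C:*/19, job_D:*/13, job_F:*/10}
Op 12: register job_B */7 -> active={job_B:*/7, job_C:*/19, job_D:*/13, job_F:*/10}
Op 13: register job_B */9 -> active={job_B:*/9, job_C:*/19, job_D:*/13, job_F:*/10}
Final interval of job_D = 13
Next fire of job_D after T=71: (71//13+1)*13 = 78

Answer: interval=13 next_fire=78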